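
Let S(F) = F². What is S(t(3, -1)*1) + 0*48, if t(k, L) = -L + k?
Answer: 16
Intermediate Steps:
t(k, L) = k - L
S(t(3, -1)*1) + 0*48 = ((3 - 1*(-1))*1)² + 0*48 = ((3 + 1)*1)² + 0 = (4*1)² + 0 = 4² + 0 = 16 + 0 = 16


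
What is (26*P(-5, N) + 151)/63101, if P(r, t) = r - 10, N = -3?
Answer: -239/63101 ≈ -0.0037876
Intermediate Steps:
P(r, t) = -10 + r
(26*P(-5, N) + 151)/63101 = (26*(-10 - 5) + 151)/63101 = (26*(-15) + 151)*(1/63101) = (-390 + 151)*(1/63101) = -239*1/63101 = -239/63101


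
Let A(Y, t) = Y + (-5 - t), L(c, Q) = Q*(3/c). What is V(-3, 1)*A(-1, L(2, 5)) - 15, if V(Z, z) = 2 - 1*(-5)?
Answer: -219/2 ≈ -109.50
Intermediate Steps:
L(c, Q) = 3*Q/c
V(Z, z) = 7 (V(Z, z) = 2 + 5 = 7)
A(Y, t) = -5 + Y - t
V(-3, 1)*A(-1, L(2, 5)) - 15 = 7*(-5 - 1 - 3*5/2) - 15 = 7*(-5 - 1 - 1*15/2) - 15 = 7*(-5 - 1 - 15/2) - 15 = 7*(-27/2) - 15 = -189/2 - 15 = -219/2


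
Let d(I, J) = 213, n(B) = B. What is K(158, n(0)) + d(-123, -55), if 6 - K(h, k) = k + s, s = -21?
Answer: 240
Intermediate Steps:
K(h, k) = 27 - k (K(h, k) = 6 - (k - 21) = 6 - (-21 + k) = 6 + (21 - k) = 27 - k)
K(158, n(0)) + d(-123, -55) = (27 - 1*0) + 213 = (27 + 0) + 213 = 27 + 213 = 240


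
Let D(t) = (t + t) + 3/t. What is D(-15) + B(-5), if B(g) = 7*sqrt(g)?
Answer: -151/5 + 7*I*sqrt(5) ≈ -30.2 + 15.652*I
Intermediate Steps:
D(t) = 2*t + 3/t
D(-15) + B(-5) = (2*(-15) + 3/(-15)) + 7*sqrt(-5) = (-30 + 3*(-1/15)) + 7*(I*sqrt(5)) = (-30 - 1/5) + 7*I*sqrt(5) = -151/5 + 7*I*sqrt(5)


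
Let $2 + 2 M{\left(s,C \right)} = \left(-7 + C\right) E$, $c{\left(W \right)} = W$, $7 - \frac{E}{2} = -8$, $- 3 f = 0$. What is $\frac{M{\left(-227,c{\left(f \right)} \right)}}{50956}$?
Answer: $- \frac{53}{25478} \approx -0.0020802$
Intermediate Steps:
$f = 0$ ($f = \left(- \frac{1}{3}\right) 0 = 0$)
$E = 30$ ($E = 14 - -16 = 14 + 16 = 30$)
$M{\left(s,C \right)} = -106 + 15 C$ ($M{\left(s,C \right)} = -1 + \frac{\left(-7 + C\right) 30}{2} = -1 + \frac{-210 + 30 C}{2} = -1 + \left(-105 + 15 C\right) = -106 + 15 C$)
$\frac{M{\left(-227,c{\left(f \right)} \right)}}{50956} = \frac{-106 + 15 \cdot 0}{50956} = \left(-106 + 0\right) \frac{1}{50956} = \left(-106\right) \frac{1}{50956} = - \frac{53}{25478}$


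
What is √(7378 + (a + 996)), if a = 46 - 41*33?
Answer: √7067 ≈ 84.065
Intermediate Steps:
a = -1307 (a = 46 - 1353 = -1307)
√(7378 + (a + 996)) = √(7378 + (-1307 + 996)) = √(7378 - 311) = √7067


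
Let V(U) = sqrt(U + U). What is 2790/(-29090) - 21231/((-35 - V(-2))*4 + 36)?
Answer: 802513287/3956240 - 21231*I/1360 ≈ 202.85 - 15.611*I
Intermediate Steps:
V(U) = sqrt(2)*sqrt(U) (V(U) = sqrt(2*U) = sqrt(2)*sqrt(U))
2790/(-29090) - 21231/((-35 - V(-2))*4 + 36) = 2790/(-29090) - 21231/((-35 - sqrt(2)*sqrt(-2))*4 + 36) = 2790*(-1/29090) - 21231/((-35 - sqrt(2)*I*sqrt(2))*4 + 36) = -279/2909 - 21231/((-35 - 2*I)*4 + 36) = -279/2909 - 21231/((-140 - 8*I) + 36) = -279/2909 - 21231*(-104 + 8*I)/10880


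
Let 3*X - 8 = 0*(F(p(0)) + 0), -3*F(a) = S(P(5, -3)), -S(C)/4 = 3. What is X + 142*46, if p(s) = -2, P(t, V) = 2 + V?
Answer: 19604/3 ≈ 6534.7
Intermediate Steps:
S(C) = -12 (S(C) = -4*3 = -12)
F(a) = 4 (F(a) = -⅓*(-12) = 4)
X = 8/3 (X = 8/3 + (0*(4 + 0))/3 = 8/3 + (0*4)/3 = 8/3 + (⅓)*0 = 8/3 + 0 = 8/3 ≈ 2.6667)
X + 142*46 = 8/3 + 142*46 = 8/3 + 6532 = 19604/3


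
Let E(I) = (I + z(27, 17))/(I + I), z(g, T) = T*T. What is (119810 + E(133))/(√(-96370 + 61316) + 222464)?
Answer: 590825119104/1097034237425 - 5311647*I*√35054/2194068474850 ≈ 0.53857 - 0.00045326*I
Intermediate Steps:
z(g, T) = T²
E(I) = (289 + I)/(2*I) (E(I) = (I + 17²)/(I + I) = (I + 289)/((2*I)) = (289 + I)*(1/(2*I)) = (289 + I)/(2*I))
(119810 + E(133))/(√(-96370 + 61316) + 222464) = (119810 + (½)*(289 + 133)/133)/(√(-96370 + 61316) + 222464) = (119810 + (½)*(1/133)*422)/(√(-35054) + 222464) = (119810 + 211/133)/(I*√35054 + 222464) = 15934941/(133*(222464 + I*√35054))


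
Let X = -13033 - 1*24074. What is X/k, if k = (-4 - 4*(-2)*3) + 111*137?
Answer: -37107/15227 ≈ -2.4369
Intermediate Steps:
k = 15227 (k = (-4 + 8*3) + 15207 = (-4 + 24) + 15207 = 20 + 15207 = 15227)
X = -37107 (X = -13033 - 24074 = -37107)
X/k = -37107/15227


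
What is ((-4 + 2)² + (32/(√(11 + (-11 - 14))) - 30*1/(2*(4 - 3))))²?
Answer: 335/7 + 352*I*√14/7 ≈ 47.857 + 188.15*I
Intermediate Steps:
((-4 + 2)² + (32/(√(11 + (-11 - 14))) - 30*1/(2*(4 - 3))))² = ((-2)² + (32/(√(11 - 25)) - 30/(1*2)))² = (4 + (32/(√(-14)) - 30/2))² = (4 + (32/((I*√14)) - 30*½))² = (4 + (32*(-I*√14/14) - 15))² = (4 + (-16*I*√14/7 - 15))² = (4 + (-15 - 16*I*√14/7))² = (-11 - 16*I*√14/7)²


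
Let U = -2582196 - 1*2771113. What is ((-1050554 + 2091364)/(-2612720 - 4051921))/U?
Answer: 1040810/35677882647069 ≈ 2.9172e-8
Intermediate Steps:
U = -5353309 (U = -2582196 - 2771113 = -5353309)
((-1050554 + 2091364)/(-2612720 - 4051921))/U = ((-1050554 + 2091364)/(-2612720 - 4051921))/(-5353309) = (1040810/(-6664641))*(-1/5353309) = (1040810*(-1/6664641))*(-1/5353309) = -1040810/6664641*(-1/5353309) = 1040810/35677882647069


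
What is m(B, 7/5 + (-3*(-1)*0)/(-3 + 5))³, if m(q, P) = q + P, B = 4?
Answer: 19683/125 ≈ 157.46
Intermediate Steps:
m(q, P) = P + q
m(B, 7/5 + (-3*(-1)*0)/(-3 + 5))³ = ((7/5 + (-3*(-1)*0)/(-3 + 5)) + 4)³ = ((7*(⅕) + (3*0)/2) + 4)³ = ((7/5 + 0*(½)) + 4)³ = ((7/5 + 0) + 4)³ = (7/5 + 4)³ = (27/5)³ = 19683/125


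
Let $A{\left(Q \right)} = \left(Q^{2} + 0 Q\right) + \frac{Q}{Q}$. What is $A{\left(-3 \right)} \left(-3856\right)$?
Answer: $-38560$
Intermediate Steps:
$A{\left(Q \right)} = 1 + Q^{2}$ ($A{\left(Q \right)} = \left(Q^{2} + 0\right) + 1 = Q^{2} + 1 = 1 + Q^{2}$)
$A{\left(-3 \right)} \left(-3856\right) = \left(1 + \left(-3\right)^{2}\right) \left(-3856\right) = \left(1 + 9\right) \left(-3856\right) = 10 \left(-3856\right) = -38560$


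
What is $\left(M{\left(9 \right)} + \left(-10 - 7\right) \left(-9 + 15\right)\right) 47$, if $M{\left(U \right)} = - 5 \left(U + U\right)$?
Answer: $-9024$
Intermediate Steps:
$M{\left(U \right)} = - 10 U$ ($M{\left(U \right)} = - 5 \cdot 2 U = - 10 U$)
$\left(M{\left(9 \right)} + \left(-10 - 7\right) \left(-9 + 15\right)\right) 47 = \left(\left(-10\right) 9 + \left(-10 - 7\right) \left(-9 + 15\right)\right) 47 = \left(-90 - 102\right) 47 = \left(-192\right) 47 = -9024$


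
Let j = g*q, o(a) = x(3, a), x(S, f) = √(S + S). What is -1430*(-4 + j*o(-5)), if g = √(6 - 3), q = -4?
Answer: 5720 + 17160*√2 ≈ 29988.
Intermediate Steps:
x(S, f) = √2*√S (x(S, f) = √(2*S) = √2*√S)
o(a) = √6 (o(a) = √2*√3 = √6)
g = √3 ≈ 1.7320
j = -4*√3 (j = √3*(-4) = -4*√3 ≈ -6.9282)
-1430*(-4 + j*o(-5)) = -1430*(-4 + (-4*√3)*√6) = -1430*(-4 - 12*√2) = 5720 + 17160*√2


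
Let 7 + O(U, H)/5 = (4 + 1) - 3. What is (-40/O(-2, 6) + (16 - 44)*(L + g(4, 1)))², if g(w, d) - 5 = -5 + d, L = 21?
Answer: 9437184/25 ≈ 3.7749e+5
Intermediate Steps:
O(U, H) = -25 (O(U, H) = -35 + 5*((4 + 1) - 3) = -35 + 5*(5 - 3) = -35 + 5*2 = -35 + 10 = -25)
g(w, d) = d (g(w, d) = 5 + (-5 + d) = d)
(-40/O(-2, 6) + (16 - 44)*(L + g(4, 1)))² = (-40/(-25) + (16 - 44)*(21 + 1))² = (-40*(-1/25) - 28*22)² = (8/5 - 616)² = (-3072/5)² = 9437184/25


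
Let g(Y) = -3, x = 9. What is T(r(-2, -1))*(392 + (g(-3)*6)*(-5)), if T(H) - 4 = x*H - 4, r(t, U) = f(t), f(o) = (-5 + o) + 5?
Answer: -8676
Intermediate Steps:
f(o) = o
r(t, U) = t
T(H) = 9*H (T(H) = 4 + (9*H - 4) = 4 + (-4 + 9*H) = 9*H)
T(r(-2, -1))*(392 + (g(-3)*6)*(-5)) = (9*(-2))*(392 - 3*6*(-5)) = -18*(392 - 18*(-5)) = -18*(392 + 90) = -18*482 = -8676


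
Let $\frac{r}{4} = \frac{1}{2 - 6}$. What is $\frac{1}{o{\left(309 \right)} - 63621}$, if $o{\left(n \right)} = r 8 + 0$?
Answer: $- \frac{1}{63629} \approx -1.5716 \cdot 10^{-5}$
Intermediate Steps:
$r = -1$ ($r = \frac{4}{2 - 6} = \frac{4}{-4} = 4 \left(- \frac{1}{4}\right) = -1$)
$o{\left(n \right)} = -8$ ($o{\left(n \right)} = \left(-1\right) 8 + 0 = -8 + 0 = -8$)
$\frac{1}{o{\left(309 \right)} - 63621} = \frac{1}{-8 - 63621} = \frac{1}{-63629} = - \frac{1}{63629}$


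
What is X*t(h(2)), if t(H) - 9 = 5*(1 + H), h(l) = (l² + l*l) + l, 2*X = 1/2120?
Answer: 4/265 ≈ 0.015094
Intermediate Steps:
X = 1/4240 (X = (½)/2120 = (½)*(1/2120) = 1/4240 ≈ 0.00023585)
h(l) = l + 2*l² (h(l) = (l² + l²) + l = 2*l² + l = l + 2*l²)
t(H) = 14 + 5*H (t(H) = 9 + 5*(1 + H) = 9 + (5 + 5*H) = 14 + 5*H)
X*t(h(2)) = (14 + 5*(2*(1 + 2*2)))/4240 = (14 + 5*(2*(1 + 4)))/4240 = (14 + 5*(2*5))/4240 = (14 + 5*10)/4240 = (14 + 50)/4240 = (1/4240)*64 = 4/265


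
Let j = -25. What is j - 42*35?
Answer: -1495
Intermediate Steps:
j - 42*35 = -25 - 42*35 = -25 - 1470 = -1495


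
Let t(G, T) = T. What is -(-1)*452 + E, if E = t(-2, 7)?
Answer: 459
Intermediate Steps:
E = 7
-(-1)*452 + E = -(-1)*452 + 7 = -1*(-452) + 7 = 452 + 7 = 459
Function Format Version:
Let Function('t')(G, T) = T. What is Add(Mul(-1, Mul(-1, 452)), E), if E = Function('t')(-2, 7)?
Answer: 459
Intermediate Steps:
E = 7
Add(Mul(-1, Mul(-1, 452)), E) = Add(Mul(-1, Mul(-1, 452)), 7) = Add(Mul(-1, -452), 7) = Add(452, 7) = 459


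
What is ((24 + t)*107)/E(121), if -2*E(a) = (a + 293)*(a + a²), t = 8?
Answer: -1712/1527867 ≈ -0.0011205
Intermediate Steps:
E(a) = -(293 + a)*(a + a²)/2 (E(a) = -(a + 293)*(a + a²)/2 = -(293 + a)*(a + a²)/2)
((24 + t)*107)/E(121) = ((24 + 8)*107)/((-½*121*(293 + 121² + 294*121))) = (32*107)/((-½*121*(293 + 14641 + 35574))) = 3424/((-½*121*50508)) = 3424/(-3055734) = 3424*(-1/3055734) = -1712/1527867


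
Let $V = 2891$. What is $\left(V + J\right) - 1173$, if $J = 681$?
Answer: $2399$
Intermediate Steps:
$\left(V + J\right) - 1173 = \left(2891 + 681\right) - 1173 = 3572 - 1173 = 2399$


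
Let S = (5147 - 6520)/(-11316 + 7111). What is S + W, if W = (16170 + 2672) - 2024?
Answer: 70721063/4205 ≈ 16818.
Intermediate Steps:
S = 1373/4205 (S = -1373/(-4205) = -1373*(-1/4205) = 1373/4205 ≈ 0.32652)
W = 16818 (W = 18842 - 2024 = 16818)
S + W = 1373/4205 + 16818 = 70721063/4205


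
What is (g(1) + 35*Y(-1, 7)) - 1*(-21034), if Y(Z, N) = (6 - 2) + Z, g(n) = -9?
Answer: 21130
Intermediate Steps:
Y(Z, N) = 4 + Z
(g(1) + 35*Y(-1, 7)) - 1*(-21034) = (-9 + 35*(4 - 1)) - 1*(-21034) = (-9 + 35*3) + 21034 = (-9 + 105) + 21034 = 96 + 21034 = 21130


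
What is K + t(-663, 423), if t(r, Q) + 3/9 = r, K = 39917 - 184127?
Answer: -434620/3 ≈ -1.4487e+5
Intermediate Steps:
K = -144210
t(r, Q) = -⅓ + r
K + t(-663, 423) = -144210 + (-⅓ - 663) = -144210 - 1990/3 = -434620/3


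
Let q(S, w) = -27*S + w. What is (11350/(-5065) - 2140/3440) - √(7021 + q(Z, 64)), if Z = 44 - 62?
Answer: -498831/174236 - √7571 ≈ -89.875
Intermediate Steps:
Z = -18
q(S, w) = w - 27*S
(11350/(-5065) - 2140/3440) - √(7021 + q(Z, 64)) = (11350/(-5065) - 2140/3440) - √(7021 + (64 - 27*(-18))) = (11350*(-1/5065) - 2140*1/3440) - √(7021 + (64 + 486)) = (-2270/1013 - 107/172) - √(7021 + 550) = -498831/174236 - √7571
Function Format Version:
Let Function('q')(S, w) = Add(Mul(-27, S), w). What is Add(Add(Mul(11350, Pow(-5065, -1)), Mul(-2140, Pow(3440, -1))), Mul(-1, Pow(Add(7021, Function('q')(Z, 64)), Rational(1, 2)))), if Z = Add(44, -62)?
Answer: Add(Rational(-498831, 174236), Mul(-1, Pow(7571, Rational(1, 2)))) ≈ -89.875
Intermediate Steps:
Z = -18
Function('q')(S, w) = Add(w, Mul(-27, S))
Add(Add(Mul(11350, Pow(-5065, -1)), Mul(-2140, Pow(3440, -1))), Mul(-1, Pow(Add(7021, Function('q')(Z, 64)), Rational(1, 2)))) = Add(Add(Mul(11350, Pow(-5065, -1)), Mul(-2140, Pow(3440, -1))), Mul(-1, Pow(Add(7021, Add(64, Mul(-27, -18))), Rational(1, 2)))) = Add(Add(Mul(11350, Rational(-1, 5065)), Mul(-2140, Rational(1, 3440))), Mul(-1, Pow(Add(7021, Add(64, 486)), Rational(1, 2)))) = Add(Add(Rational(-2270, 1013), Rational(-107, 172)), Mul(-1, Pow(Add(7021, 550), Rational(1, 2)))) = Add(Rational(-498831, 174236), Mul(-1, Pow(7571, Rational(1, 2))))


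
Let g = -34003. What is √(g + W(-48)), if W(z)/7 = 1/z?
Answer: I*√4896453/12 ≈ 184.4*I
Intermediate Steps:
W(z) = 7/z
√(g + W(-48)) = √(-34003 + 7/(-48)) = √(-34003 + 7*(-1/48)) = √(-34003 - 7/48) = √(-1632151/48) = I*√4896453/12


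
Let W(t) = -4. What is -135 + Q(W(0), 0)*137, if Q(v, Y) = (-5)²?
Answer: 3290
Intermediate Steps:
Q(v, Y) = 25
-135 + Q(W(0), 0)*137 = -135 + 25*137 = -135 + 3425 = 3290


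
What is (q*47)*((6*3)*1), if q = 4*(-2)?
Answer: -6768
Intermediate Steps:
q = -8
(q*47)*((6*3)*1) = (-8*47)*((6*3)*1) = -6768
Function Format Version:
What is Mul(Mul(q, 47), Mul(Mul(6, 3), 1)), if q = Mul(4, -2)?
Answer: -6768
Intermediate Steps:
q = -8
Mul(Mul(q, 47), Mul(Mul(6, 3), 1)) = Mul(Mul(-8, 47), Mul(Mul(6, 3), 1)) = Mul(-376, Mul(18, 1)) = Mul(-376, 18) = -6768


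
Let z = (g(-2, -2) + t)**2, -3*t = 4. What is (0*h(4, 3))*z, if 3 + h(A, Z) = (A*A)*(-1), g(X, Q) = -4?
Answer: 0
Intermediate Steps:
t = -4/3 (t = -1/3*4 = -4/3 ≈ -1.3333)
z = 256/9 (z = (-4 - 4/3)**2 = (-16/3)**2 = 256/9 ≈ 28.444)
h(A, Z) = -3 - A**2 (h(A, Z) = -3 + (A*A)*(-1) = -3 + A**2*(-1) = -3 - A**2)
(0*h(4, 3))*z = (0*(-3 - 1*4**2))*(256/9) = (0*(-3 - 1*16))*(256/9) = (0*(-3 - 16))*(256/9) = (0*(-19))*(256/9) = 0*(256/9) = 0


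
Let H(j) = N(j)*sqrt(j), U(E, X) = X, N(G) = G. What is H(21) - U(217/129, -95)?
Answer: 95 + 21*sqrt(21) ≈ 191.23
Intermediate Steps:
H(j) = j**(3/2) (H(j) = j*sqrt(j) = j**(3/2))
H(21) - U(217/129, -95) = 21**(3/2) - 1*(-95) = 21*sqrt(21) + 95 = 95 + 21*sqrt(21)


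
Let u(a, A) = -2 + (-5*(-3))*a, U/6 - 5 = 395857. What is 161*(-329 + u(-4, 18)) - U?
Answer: -2438123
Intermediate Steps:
U = 2375172 (U = 30 + 6*395857 = 30 + 2375142 = 2375172)
u(a, A) = -2 + 15*a
161*(-329 + u(-4, 18)) - U = 161*(-329 + (-2 + 15*(-4))) - 1*2375172 = 161*(-329 + (-2 - 60)) - 2375172 = 161*(-329 - 62) - 2375172 = 161*(-391) - 2375172 = -62951 - 2375172 = -2438123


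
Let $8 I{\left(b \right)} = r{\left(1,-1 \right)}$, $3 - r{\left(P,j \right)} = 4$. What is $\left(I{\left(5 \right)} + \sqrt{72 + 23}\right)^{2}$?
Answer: $\frac{6081}{64} - \frac{\sqrt{95}}{4} \approx 92.579$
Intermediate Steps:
$r{\left(P,j \right)} = -1$ ($r{\left(P,j \right)} = 3 - 4 = -1$)
$I{\left(b \right)} = - \frac{1}{8}$ ($I{\left(b \right)} = \frac{1}{8} \left(-1\right) = - \frac{1}{8}$)
$\left(I{\left(5 \right)} + \sqrt{72 + 23}\right)^{2} = \left(- \frac{1}{8} + \sqrt{72 + 23}\right)^{2} = \left(- \frac{1}{8} + \sqrt{95}\right)^{2}$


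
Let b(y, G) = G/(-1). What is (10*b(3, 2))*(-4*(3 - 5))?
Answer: -160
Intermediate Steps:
b(y, G) = -G (b(y, G) = G*(-1) = -G)
(10*b(3, 2))*(-4*(3 - 5)) = (10*(-1*2))*(-4*(3 - 5)) = (10*(-2))*(-4*(-2)) = -20*8 = -160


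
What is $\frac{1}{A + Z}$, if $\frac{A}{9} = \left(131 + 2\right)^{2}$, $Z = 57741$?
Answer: $\frac{1}{216942} \approx 4.6095 \cdot 10^{-6}$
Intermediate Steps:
$A = 159201$ ($A = 9 \left(131 + 2\right)^{2} = 9 \cdot 133^{2} = 9 \cdot 17689 = 159201$)
$\frac{1}{A + Z} = \frac{1}{159201 + 57741} = \frac{1}{216942}$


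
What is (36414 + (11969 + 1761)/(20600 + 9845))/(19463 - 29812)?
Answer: -221727592/63015061 ≈ -3.5186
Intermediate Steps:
(36414 + (11969 + 1761)/(20600 + 9845))/(19463 - 29812) = (36414 + 13730/30445)/(-10349) = (36414 + 13730*(1/30445))*(-1/10349) = (36414 + 2746/6089)*(-1/10349) = (221727592/6089)*(-1/10349) = -221727592/63015061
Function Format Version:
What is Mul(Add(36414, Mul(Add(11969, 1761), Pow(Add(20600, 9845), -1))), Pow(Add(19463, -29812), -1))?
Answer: Rational(-221727592, 63015061) ≈ -3.5186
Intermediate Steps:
Mul(Add(36414, Mul(Add(11969, 1761), Pow(Add(20600, 9845), -1))), Pow(Add(19463, -29812), -1)) = Mul(Add(36414, Mul(13730, Pow(30445, -1))), Pow(-10349, -1)) = Mul(Add(36414, Mul(13730, Rational(1, 30445))), Rational(-1, 10349)) = Mul(Add(36414, Rational(2746, 6089)), Rational(-1, 10349)) = Mul(Rational(221727592, 6089), Rational(-1, 10349)) = Rational(-221727592, 63015061)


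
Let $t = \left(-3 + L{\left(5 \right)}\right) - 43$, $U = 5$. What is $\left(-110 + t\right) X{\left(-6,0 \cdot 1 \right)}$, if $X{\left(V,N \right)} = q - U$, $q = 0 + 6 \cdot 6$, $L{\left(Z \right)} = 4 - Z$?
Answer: $-4867$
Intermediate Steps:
$q = 36$ ($q = 0 + 36 = 36$)
$X{\left(V,N \right)} = 31$ ($X{\left(V,N \right)} = 36 - 5 = 31$)
$t = -47$ ($t = \left(-3 + \left(4 - 5\right)\right) - 43 = \left(-3 - 1\right) - 43 = -4 - 43 = -47$)
$\left(-110 + t\right) X{\left(-6,0 \cdot 1 \right)} = \left(-110 - 47\right) 31 = \left(-157\right) 31 = -4867$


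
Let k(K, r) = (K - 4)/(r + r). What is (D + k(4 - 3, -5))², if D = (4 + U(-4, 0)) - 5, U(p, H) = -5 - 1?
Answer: 4489/100 ≈ 44.890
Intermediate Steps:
U(p, H) = -6
k(K, r) = (-4 + K)/(2*r) (k(K, r) = (-4 + K)/((2*r)) = (-4 + K)*(1/(2*r)) = (-4 + K)/(2*r))
D = -7 (D = (4 - 6) - 5 = -2 - 5 = -7)
(D + k(4 - 3, -5))² = (-7 + (½)*(-4 + (4 - 3))/(-5))² = (-7 + (½)*(-⅕)*(-4 + 1))² = (-7 + (½)*(-⅕)*(-3))² = (-7 + 3/10)² = (-67/10)² = 4489/100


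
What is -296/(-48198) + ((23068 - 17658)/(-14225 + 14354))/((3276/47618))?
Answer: 517357282501/848694483 ≈ 609.59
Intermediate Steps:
-296/(-48198) + ((23068 - 17658)/(-14225 + 14354))/((3276/47618)) = -296*(-1/48198) + (5410/129)/((3276*(1/47618))) = 148/24099 + (5410*(1/129))/(1638/23809) = 148/24099 + (5410/129)*(23809/1638) = 148/24099 + 64403345/105651 = 517357282501/848694483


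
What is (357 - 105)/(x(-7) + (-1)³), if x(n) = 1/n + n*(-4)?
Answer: 441/47 ≈ 9.3830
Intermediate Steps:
x(n) = 1/n - 4*n
(357 - 105)/(x(-7) + (-1)³) = (357 - 105)/((1/(-7) - 4*(-7)) + (-1)³) = 252/((-⅐ + 28) - 1) = 252/(195/7 - 1) = 252/(188/7) = 252*(7/188) = 441/47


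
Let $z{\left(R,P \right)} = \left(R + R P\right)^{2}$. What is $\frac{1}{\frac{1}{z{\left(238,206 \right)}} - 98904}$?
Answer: $- \frac{2427138756}{240053731523423} \approx -1.0111 \cdot 10^{-5}$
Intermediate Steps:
$z{\left(R,P \right)} = \left(R + P R\right)^{2}$
$\frac{1}{\frac{1}{z{\left(238,206 \right)}} - 98904} = \frac{1}{\frac{1}{238^{2} \left(1 + 206\right)^{2}} - 98904} = \frac{1}{\frac{1}{56644 \cdot 207^{2}} - 98904} = \frac{1}{\frac{1}{56644 \cdot 42849} - 98904} = \frac{1}{\frac{1}{2427138756} - 98904} = \frac{1}{- \frac{240053731523423}{2427138756}} = - \frac{2427138756}{240053731523423}$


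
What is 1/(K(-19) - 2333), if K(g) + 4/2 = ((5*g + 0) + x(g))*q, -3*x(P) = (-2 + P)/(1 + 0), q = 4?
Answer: -1/2687 ≈ -0.00037216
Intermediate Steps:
x(P) = ⅔ - P/3 (x(P) = -(-2 + P)/(3*(1 + 0)) = -(-2 + P)/(3*1) = -(-2 + P)/3 = ⅔ - P/3)
K(g) = ⅔ + 56*g/3 (K(g) = -2 + ((5*g + 0) + (⅔ - g/3))*4 = -2 + (5*g + (⅔ - g/3))*4 = -2 + (⅔ + 14*g/3)*4 = -2 + (8/3 + 56*g/3) = ⅔ + 56*g/3)
1/(K(-19) - 2333) = 1/((⅔ + (56/3)*(-19)) - 2333) = 1/((⅔ - 1064/3) - 2333) = 1/(-354 - 2333) = 1/(-2687) = -1/2687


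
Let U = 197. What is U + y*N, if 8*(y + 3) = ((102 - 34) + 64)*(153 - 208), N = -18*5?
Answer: 82142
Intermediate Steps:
N = -90
y = -1821/2 (y = -3 + (((102 - 34) + 64)*(153 - 208))/8 = -3 + ((68 + 64)*(-55))/8 = -3 + (132*(-55))/8 = -3 + (⅛)*(-7260) = -3 - 1815/2 = -1821/2 ≈ -910.50)
U + y*N = 197 - 1821/2*(-90) = 197 + 81945 = 82142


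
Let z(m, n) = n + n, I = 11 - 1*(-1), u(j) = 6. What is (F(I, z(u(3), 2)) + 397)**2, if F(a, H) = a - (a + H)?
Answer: 154449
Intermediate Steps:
I = 12 (I = 11 + 1 = 12)
z(m, n) = 2*n
F(a, H) = -H (F(a, H) = a - (H + a) = a + (-H - a) = -H)
(F(I, z(u(3), 2)) + 397)**2 = (-2*2 + 397)**2 = (-1*4 + 397)**2 = (-4 + 397)**2 = 393**2 = 154449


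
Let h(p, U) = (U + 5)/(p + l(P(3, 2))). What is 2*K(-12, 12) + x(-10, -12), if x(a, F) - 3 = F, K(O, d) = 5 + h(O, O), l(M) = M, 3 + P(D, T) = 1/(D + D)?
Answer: 173/89 ≈ 1.9438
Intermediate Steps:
P(D, T) = -3 + 1/(2*D) (P(D, T) = -3 + 1/(D + D) = -3 + 1/(2*D))
h(p, U) = (5 + U)/(-17/6 + p) (h(p, U) = (U + 5)/(p + (-3 + (½)/3)) = (5 + U)/(p + (-3 + (½)*(⅓))) = (5 + U)/(p + (-3 + ⅙)) = (5 + U)/(p - 17/6) = (5 + U)/(-17/6 + p))
K(O, d) = 5 + 6*(5 + O)/(-17 + 6*O)
x(a, F) = 3 + F
2*K(-12, 12) + x(-10, -12) = 2*((-55 + 36*(-12))/(-17 + 6*(-12))) + (3 - 12) = 2*((-55 - 432)/(-17 - 72)) - 9 = 2*(-487/(-89)) - 9 = 2*(-1/89*(-487)) - 9 = 2*(487/89) - 9 = 974/89 - 9 = 173/89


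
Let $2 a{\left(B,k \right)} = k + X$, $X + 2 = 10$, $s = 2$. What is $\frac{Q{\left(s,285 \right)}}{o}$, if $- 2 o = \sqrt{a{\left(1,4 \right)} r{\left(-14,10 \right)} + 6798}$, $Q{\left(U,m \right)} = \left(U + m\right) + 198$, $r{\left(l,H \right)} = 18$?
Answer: $- \frac{485 \sqrt{6906}}{3453} \approx -11.672$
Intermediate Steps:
$X = 8$ ($X = -2 + 10 = 8$)
$Q{\left(U,m \right)} = 198 + U + m$
$a{\left(B,k \right)} = 4 + \frac{k}{2}$ ($a{\left(B,k \right)} = \frac{k + 8}{2} = \frac{8 + k}{2} = 4 + \frac{k}{2}$)
$o = - \frac{\sqrt{6906}}{2}$ ($o = - \frac{\sqrt{\left(4 + \frac{1}{2} \cdot 4\right) 18 + 6798}}{2} = - \frac{\sqrt{\left(4 + 2\right) 18 + 6798}}{2} = - \frac{\sqrt{6 \cdot 18 + 6798}}{2} = - \frac{\sqrt{108 + 6798}}{2} = - \frac{\sqrt{6906}}{2} \approx -41.551$)
$\frac{Q{\left(s,285 \right)}}{o} = \frac{198 + 2 + 285}{\left(- \frac{1}{2}\right) \sqrt{6906}} = 485 \left(- \frac{\sqrt{6906}}{3453}\right) = - \frac{485 \sqrt{6906}}{3453}$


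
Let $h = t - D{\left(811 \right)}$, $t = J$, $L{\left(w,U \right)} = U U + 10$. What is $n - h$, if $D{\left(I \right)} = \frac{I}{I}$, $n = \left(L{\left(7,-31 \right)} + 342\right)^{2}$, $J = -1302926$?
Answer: $3026896$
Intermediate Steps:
$L{\left(w,U \right)} = 10 + U^{2}$ ($L{\left(w,U \right)} = U^{2} + 10 = 10 + U^{2}$)
$t = -1302926$
$n = 1723969$ ($n = \left(\left(10 + \left(-31\right)^{2}\right) + 342\right)^{2} = \left(\left(10 + 961\right) + 342\right)^{2} = \left(971 + 342\right)^{2} = 1313^{2} = 1723969$)
$D{\left(I \right)} = 1$
$h = -1302927$ ($h = -1302926 - 1 = -1302927$)
$n - h = 1723969 - -1302927 = 1723969 + 1302927 = 3026896$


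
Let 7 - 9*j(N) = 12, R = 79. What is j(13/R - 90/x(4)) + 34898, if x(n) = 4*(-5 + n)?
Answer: 314077/9 ≈ 34897.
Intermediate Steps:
x(n) = -20 + 4*n
j(N) = -5/9 (j(N) = 7/9 - ⅑*12 = 7/9 - 4/3 = -5/9)
j(13/R - 90/x(4)) + 34898 = -5/9 + 34898 = 314077/9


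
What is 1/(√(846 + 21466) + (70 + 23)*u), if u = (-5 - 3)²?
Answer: 744/4425499 - √5578/17701996 ≈ 0.00016390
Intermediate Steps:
u = 64 (u = (-8)² = 64)
1/(√(846 + 21466) + (70 + 23)*u) = 1/(√(846 + 21466) + (70 + 23)*64) = 1/(√22312 + 93*64) = 1/(2*√5578 + 5952) = 1/(5952 + 2*√5578)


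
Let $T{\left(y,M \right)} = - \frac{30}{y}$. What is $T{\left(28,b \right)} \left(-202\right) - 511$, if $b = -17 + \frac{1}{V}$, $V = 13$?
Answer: $- \frac{2062}{7} \approx -294.57$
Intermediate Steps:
$b = - \frac{220}{13}$ ($b = -17 + \frac{1}{13} = - \frac{220}{13} \approx -16.923$)
$T{\left(28,b \right)} \left(-202\right) - 511 = - \frac{30}{28} \left(-202\right) - 511 = \left(-30\right) \frac{1}{28} \left(-202\right) - 511 = \left(- \frac{15}{14}\right) \left(-202\right) - 511 = \frac{1515}{7} - 511 = - \frac{2062}{7}$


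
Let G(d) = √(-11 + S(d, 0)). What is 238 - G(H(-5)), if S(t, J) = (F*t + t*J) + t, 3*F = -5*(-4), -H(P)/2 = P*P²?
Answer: 238 - √17151/3 ≈ 194.35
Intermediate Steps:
H(P) = -2*P³ (H(P) = -2*P*P² = -2*P³)
F = 20/3 (F = (-5*(-4))/3 = (⅓)*20 = 20/3 ≈ 6.6667)
S(t, J) = 23*t/3 + J*t (S(t, J) = (20*t/3 + t*J) + t = (20*t/3 + J*t) + t = 23*t/3 + J*t)
G(d) = √(-11 + 23*d/3) (G(d) = √(-11 + d*(23 + 3*0)/3) = √(-11 + d*(23 + 0)/3) = √(-11 + (⅓)*d*23) = √(-11 + 23*d/3))
238 - G(H(-5)) = 238 - √(-99 + 69*(-2*(-5)³))/3 = 238 - √(-99 + 69*(-2*(-125)))/3 = 238 - √(-99 + 69*250)/3 = 238 - √(-99 + 17250)/3 = 238 - √17151/3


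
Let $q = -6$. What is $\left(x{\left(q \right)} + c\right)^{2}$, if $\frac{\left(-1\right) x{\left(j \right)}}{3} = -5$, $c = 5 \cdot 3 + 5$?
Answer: $1225$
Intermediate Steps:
$c = 20$ ($c = 15 + 5 = 20$)
$x{\left(j \right)} = 15$ ($x{\left(j \right)} = \left(-3\right) \left(-5\right) = 15$)
$\left(x{\left(q \right)} + c\right)^{2} = \left(15 + 20\right)^{2} = 35^{2} = 1225$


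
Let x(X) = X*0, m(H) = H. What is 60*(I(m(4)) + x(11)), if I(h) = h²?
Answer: 960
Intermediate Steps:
x(X) = 0
60*(I(m(4)) + x(11)) = 60*(4² + 0) = 60*(16 + 0) = 60*16 = 960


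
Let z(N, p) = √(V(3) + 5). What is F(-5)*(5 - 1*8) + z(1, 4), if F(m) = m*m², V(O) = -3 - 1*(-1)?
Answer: 375 + √3 ≈ 376.73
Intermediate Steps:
V(O) = -2 (V(O) = -3 + 1 = -2)
F(m) = m³
z(N, p) = √3 (z(N, p) = √(-2 + 5) = √3)
F(-5)*(5 - 1*8) + z(1, 4) = (-5)³*(5 - 1*8) + √3 = -125*(5 - 8) + √3 = -125*(-3) + √3 = 375 + √3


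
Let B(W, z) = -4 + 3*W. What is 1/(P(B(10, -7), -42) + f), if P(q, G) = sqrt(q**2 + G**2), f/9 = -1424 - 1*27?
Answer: -13059/170535041 - 2*sqrt(610)/170535041 ≈ -7.6866e-5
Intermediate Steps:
f = -13059 (f = 9*(-1424 - 1*27) = 9*(-1424 - 27) = 9*(-1451) = -13059)
P(q, G) = sqrt(G**2 + q**2)
1/(P(B(10, -7), -42) + f) = 1/(sqrt((-42)**2 + (-4 + 3*10)**2) - 13059) = 1/(sqrt(1764 + (-4 + 30)**2) - 13059) = 1/(sqrt(1764 + 26**2) - 13059) = 1/(sqrt(1764 + 676) - 13059) = 1/(sqrt(2440) - 13059) = 1/(2*sqrt(610) - 13059) = 1/(-13059 + 2*sqrt(610))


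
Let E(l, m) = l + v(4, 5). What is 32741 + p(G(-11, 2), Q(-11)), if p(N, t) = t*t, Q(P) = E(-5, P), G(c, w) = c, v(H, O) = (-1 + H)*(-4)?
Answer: 33030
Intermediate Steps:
v(H, O) = 4 - 4*H
E(l, m) = -12 + l (E(l, m) = l + (4 - 4*4) = l + (4 - 16) = l - 12 = -12 + l)
Q(P) = -17 (Q(P) = -12 - 5 = -17)
p(N, t) = t²
32741 + p(G(-11, 2), Q(-11)) = 32741 + (-17)² = 32741 + 289 = 33030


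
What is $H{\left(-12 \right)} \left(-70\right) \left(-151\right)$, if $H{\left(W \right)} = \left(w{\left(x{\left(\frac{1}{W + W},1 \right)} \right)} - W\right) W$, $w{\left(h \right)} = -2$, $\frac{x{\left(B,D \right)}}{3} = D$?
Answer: $-1268400$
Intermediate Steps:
$x{\left(B,D \right)} = 3 D$
$H{\left(W \right)} = W \left(-2 - W\right)$ ($H{\left(W \right)} = \left(-2 - W\right) W = W \left(-2 - W\right)$)
$H{\left(-12 \right)} \left(-70\right) \left(-151\right) = \left(-1\right) \left(-12\right) \left(2 - 12\right) \left(-70\right) \left(-151\right) = \left(-1\right) \left(-12\right) \left(-10\right) \left(-70\right) \left(-151\right) = \left(-120\right) \left(-70\right) \left(-151\right) = 8400 \left(-151\right) = -1268400$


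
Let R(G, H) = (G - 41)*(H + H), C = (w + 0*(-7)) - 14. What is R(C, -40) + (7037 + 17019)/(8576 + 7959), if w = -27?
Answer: 108493656/16535 ≈ 6561.5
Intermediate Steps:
C = -41 (C = (-27 + 0*(-7)) - 14 = (-27 + 0) - 14 = -27 - 14 = -41)
R(G, H) = 2*H*(-41 + G) (R(G, H) = (-41 + G)*(2*H) = 2*H*(-41 + G))
R(C, -40) + (7037 + 17019)/(8576 + 7959) = 2*(-40)*(-41 - 41) + (7037 + 17019)/(8576 + 7959) = 2*(-40)*(-82) + 24056/16535 = 6560 + 24056*(1/16535) = 6560 + 24056/16535 = 108493656/16535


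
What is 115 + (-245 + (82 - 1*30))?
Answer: -78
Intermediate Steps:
115 + (-245 + (82 - 1*30)) = 115 + (-245 + (82 - 30)) = 115 + (-245 + 52) = 115 - 193 = -78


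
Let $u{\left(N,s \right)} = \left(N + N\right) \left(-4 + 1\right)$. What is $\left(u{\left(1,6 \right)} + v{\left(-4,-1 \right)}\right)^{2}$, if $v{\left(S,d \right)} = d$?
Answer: $49$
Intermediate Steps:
$u{\left(N,s \right)} = - 6 N$ ($u{\left(N,s \right)} = 2 N \left(-3\right) = - 6 N$)
$\left(u{\left(1,6 \right)} + v{\left(-4,-1 \right)}\right)^{2} = \left(\left(-6\right) 1 - 1\right)^{2} = \left(-6 - 1\right)^{2} = \left(-7\right)^{2} = 49$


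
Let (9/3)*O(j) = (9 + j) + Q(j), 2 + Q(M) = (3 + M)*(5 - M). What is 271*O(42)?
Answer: -437936/3 ≈ -1.4598e+5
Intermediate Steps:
Q(M) = -2 + (3 + M)*(5 - M)
O(j) = 22/3 + j - j²/3 (O(j) = ((9 + j) + (13 - j² + 2*j))/3 = (22 - j² + 3*j)/3 = 22/3 + j - j²/3)
271*O(42) = 271*(22/3 + 42 - ⅓*42²) = 271*(22/3 + 42 - ⅓*1764) = 271*(22/3 + 42 - 588) = 271*(-1616/3) = -437936/3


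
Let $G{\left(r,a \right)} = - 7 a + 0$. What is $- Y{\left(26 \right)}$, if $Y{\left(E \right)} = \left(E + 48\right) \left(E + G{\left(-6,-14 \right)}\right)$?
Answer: $-9176$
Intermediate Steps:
$G{\left(r,a \right)} = - 7 a$
$Y{\left(E \right)} = \left(48 + E\right) \left(98 + E\right)$ ($Y{\left(E \right)} = \left(E + 48\right) \left(E - -98\right) = \left(48 + E\right) \left(E + 98\right) = \left(48 + E\right) \left(98 + E\right)$)
$- Y{\left(26 \right)} = - (4704 + 26^{2} + 146 \cdot 26) = - (4704 + 676 + 3796) = \left(-1\right) 9176 = -9176$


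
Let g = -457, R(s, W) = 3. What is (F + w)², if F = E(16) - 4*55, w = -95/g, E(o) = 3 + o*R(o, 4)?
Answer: 5950271044/208849 ≈ 28491.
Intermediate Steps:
E(o) = 3 + 3*o (E(o) = 3 + o*3 = 3 + 3*o)
w = 95/457 (w = -95/(-457) = -95*(-1/457) = 95/457 ≈ 0.20788)
F = -169 (F = (3 + 3*16) - 4*55 = (3 + 48) - 1*220 = 51 - 220 = -169)
(F + w)² = (-169 + 95/457)² = (-77138/457)² = 5950271044/208849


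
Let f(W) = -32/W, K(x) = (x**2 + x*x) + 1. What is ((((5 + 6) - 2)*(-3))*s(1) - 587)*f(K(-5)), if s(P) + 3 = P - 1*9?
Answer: 9280/51 ≈ 181.96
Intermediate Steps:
s(P) = -12 + P (s(P) = -3 + (P - 1*9) = -3 + (P - 9) = -3 + (-9 + P) = -12 + P)
K(x) = 1 + 2*x**2 (K(x) = (x**2 + x**2) + 1 = 2*x**2 + 1 = 1 + 2*x**2)
((((5 + 6) - 2)*(-3))*s(1) - 587)*f(K(-5)) = ((((5 + 6) - 2)*(-3))*(-12 + 1) - 587)*(-32/(1 + 2*(-5)**2)) = (((11 - 2)*(-3))*(-11) - 587)*(-32/(1 + 2*25)) = ((9*(-3))*(-11) - 587)*(-32/(1 + 50)) = (-27*(-11) - 587)*(-32/51) = (297 - 587)*(-32*1/51) = -290*(-32/51) = 9280/51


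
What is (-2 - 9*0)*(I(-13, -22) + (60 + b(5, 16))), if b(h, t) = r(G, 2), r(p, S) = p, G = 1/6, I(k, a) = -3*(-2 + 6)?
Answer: -289/3 ≈ -96.333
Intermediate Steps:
I(k, a) = -12 (I(k, a) = -3*4 = -12)
G = 1/6 ≈ 0.16667
b(h, t) = 1/6
(-2 - 9*0)*(I(-13, -22) + (60 + b(5, 16))) = (-2 - 9*0)*(-12 + (60 + 1/6)) = (-2 + 0)*(-12 + 361/6) = -2*289/6 = -289/3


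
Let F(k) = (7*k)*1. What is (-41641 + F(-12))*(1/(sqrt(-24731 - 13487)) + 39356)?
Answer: -1642129100 + 41725*I*sqrt(38218)/38218 ≈ -1.6421e+9 + 213.43*I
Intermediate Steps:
F(k) = 7*k
(-41641 + F(-12))*(1/(sqrt(-24731 - 13487)) + 39356) = (-41641 + 7*(-12))*(1/(sqrt(-24731 - 13487)) + 39356) = (-41641 - 84)*(1/(sqrt(-38218)) + 39356) = -41725*(1/(I*sqrt(38218)) + 39356) = -41725*(-I*sqrt(38218)/38218 + 39356) = -41725*(39356 - I*sqrt(38218)/38218) = -1642129100 + 41725*I*sqrt(38218)/38218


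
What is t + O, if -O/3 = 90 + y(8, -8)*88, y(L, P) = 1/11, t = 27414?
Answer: 27120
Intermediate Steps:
y(L, P) = 1/11
O = -294 (O = -3*(90 + (1/11)*88) = -3*(90 + 8) = -3*98 = -294)
t + O = 27414 - 294 = 27120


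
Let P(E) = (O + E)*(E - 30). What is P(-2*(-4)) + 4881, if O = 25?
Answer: 4155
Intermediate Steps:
P(E) = (-30 + E)*(25 + E) (P(E) = (25 + E)*(E - 30) = (25 + E)*(-30 + E) = (-30 + E)*(25 + E))
P(-2*(-4)) + 4881 = (-750 + (-2*(-4))² - (-10)*(-4)) + 4881 = (-750 + 8² - 5*8) + 4881 = (-750 + 64 - 40) + 4881 = -726 + 4881 = 4155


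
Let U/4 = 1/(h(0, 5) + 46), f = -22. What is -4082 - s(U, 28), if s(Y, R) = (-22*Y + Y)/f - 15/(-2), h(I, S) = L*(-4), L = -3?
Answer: -2609143/638 ≈ -4089.6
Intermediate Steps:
h(I, S) = 12 (h(I, S) = -3*(-4) = 12)
U = 2/29 (U = 4/(12 + 46) = 4/58 = 4*(1/58) = 2/29 ≈ 0.068966)
s(Y, R) = 15/2 + 21*Y/22 (s(Y, R) = (-22*Y + Y)/(-22) - 15/(-2) = -21*Y*(-1/22) - 15*(-1/2) = 21*Y/22 + 15/2 = 15/2 + 21*Y/22)
-4082 - s(U, 28) = -4082 - (15/2 + (21/22)*(2/29)) = -4082 - (15/2 + 21/319) = -4082 - 1*4827/638 = -4082 - 4827/638 = -2609143/638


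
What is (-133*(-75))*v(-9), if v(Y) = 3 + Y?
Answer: -59850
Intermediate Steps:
(-133*(-75))*v(-9) = (-133*(-75))*(3 - 9) = 9975*(-6) = -59850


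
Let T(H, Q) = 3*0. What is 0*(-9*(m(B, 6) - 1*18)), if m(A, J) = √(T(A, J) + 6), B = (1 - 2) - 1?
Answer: 0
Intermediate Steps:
T(H, Q) = 0
B = -2 (B = -1 - 1 = -2)
m(A, J) = √6 (m(A, J) = √(0 + 6) = √6)
0*(-9*(m(B, 6) - 1*18)) = 0*(-9*(√6 - 1*18)) = 0*(-9*(√6 - 18)) = 0*(-9*(-18 + √6)) = 0*(162 - 9*√6) = 0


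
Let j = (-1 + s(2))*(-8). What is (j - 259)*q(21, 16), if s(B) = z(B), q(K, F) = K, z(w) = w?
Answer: -5607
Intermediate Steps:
s(B) = B
j = -8 (j = (-1 + 2)*(-8) = 1*(-8) = -8)
(j - 259)*q(21, 16) = (-8 - 259)*21 = -267*21 = -5607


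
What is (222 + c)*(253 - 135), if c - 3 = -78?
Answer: 17346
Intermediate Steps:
c = -75 (c = 3 - 78 = -75)
(222 + c)*(253 - 135) = (222 - 75)*(253 - 135) = 147*118 = 17346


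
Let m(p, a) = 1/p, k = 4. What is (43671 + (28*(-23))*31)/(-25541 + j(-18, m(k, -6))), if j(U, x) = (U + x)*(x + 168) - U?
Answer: -379312/456151 ≈ -0.83155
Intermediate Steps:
j(U, x) = -U + (168 + x)*(U + x) (j(U, x) = (U + x)*(168 + x) - U = (168 + x)*(U + x) - U = -U + (168 + x)*(U + x))
(43671 + (28*(-23))*31)/(-25541 + j(-18, m(k, -6))) = (43671 + (28*(-23))*31)/(-25541 + ((1/4)² + 167*(-18) + 168/4 - 18/4)) = (43671 - 644*31)/(-25541 + ((¼)² - 3006 + 168*(¼) - 18*¼)) = (43671 - 19964)/(-25541 + (1/16 - 3006 + 42 - 9/2)) = 23707/(-25541 - 47495/16) = 23707/(-456151/16) = 23707*(-16/456151) = -379312/456151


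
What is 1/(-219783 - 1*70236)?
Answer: -1/290019 ≈ -3.4481e-6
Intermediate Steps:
1/(-219783 - 1*70236) = 1/(-219783 - 70236) = 1/(-290019) = -1/290019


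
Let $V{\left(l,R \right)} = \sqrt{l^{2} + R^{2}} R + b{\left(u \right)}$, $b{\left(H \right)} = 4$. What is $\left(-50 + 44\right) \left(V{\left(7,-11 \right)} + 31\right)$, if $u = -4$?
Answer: $-210 + 66 \sqrt{170} \approx 650.54$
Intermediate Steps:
$V{\left(l,R \right)} = 4 + R \sqrt{R^{2} + l^{2}}$ ($V{\left(l,R \right)} = \sqrt{l^{2} + R^{2}} R + 4 = \sqrt{R^{2} + l^{2}} R + 4 = R \sqrt{R^{2} + l^{2}} + 4 = 4 + R \sqrt{R^{2} + l^{2}}$)
$\left(-50 + 44\right) \left(V{\left(7,-11 \right)} + 31\right) = \left(-50 + 44\right) \left(\left(4 - 11 \sqrt{\left(-11\right)^{2} + 7^{2}}\right) + 31\right) = - 6 \left(\left(4 - 11 \sqrt{121 + 49}\right) + 31\right) = - 6 \left(\left(4 - 11 \sqrt{170}\right) + 31\right) = - 6 \left(35 - 11 \sqrt{170}\right) = -210 + 66 \sqrt{170}$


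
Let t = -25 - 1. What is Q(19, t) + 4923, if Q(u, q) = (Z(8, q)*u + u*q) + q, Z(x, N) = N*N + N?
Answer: 16753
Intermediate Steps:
t = -26
Z(x, N) = N + N² (Z(x, N) = N² + N = N + N²)
Q(u, q) = q + q*u + q*u*(1 + q) (Q(u, q) = ((q*(1 + q))*u + u*q) + q = (q*u*(1 + q) + q*u) + q = (q*u + q*u*(1 + q)) + q = q + q*u + q*u*(1 + q))
Q(19, t) + 4923 = -26*(1 + 19 + 19*(1 - 26)) + 4923 = -26*(1 + 19 + 19*(-25)) + 4923 = -26*(1 + 19 - 475) + 4923 = -26*(-455) + 4923 = 11830 + 4923 = 16753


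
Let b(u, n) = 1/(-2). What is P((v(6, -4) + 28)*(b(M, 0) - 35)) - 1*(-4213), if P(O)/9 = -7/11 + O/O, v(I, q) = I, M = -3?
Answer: 46379/11 ≈ 4216.3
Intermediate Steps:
b(u, n) = -1/2
P(O) = 36/11 (P(O) = 9*(-7/11 + O/O) = 9*(-7*1/11 + 1) = 9*(-7/11 + 1) = 9*(4/11) = 36/11)
P((v(6, -4) + 28)*(b(M, 0) - 35)) - 1*(-4213) = 36/11 - 1*(-4213) = 36/11 + 4213 = 46379/11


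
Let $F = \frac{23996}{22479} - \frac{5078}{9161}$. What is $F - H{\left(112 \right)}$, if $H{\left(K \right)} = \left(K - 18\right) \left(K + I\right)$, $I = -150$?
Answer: $\frac{735688064062}{205930119} \approx 3572.5$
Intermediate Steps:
$F = \frac{105678994}{205930119}$ ($F = 23996 \cdot \frac{1}{22479} - \frac{5078}{9161} = \frac{23996}{22479} - \frac{5078}{9161} = \frac{105678994}{205930119} \approx 0.51318$)
$H{\left(K \right)} = \left(-150 + K\right) \left(-18 + K\right)$ ($H{\left(K \right)} = \left(K - 18\right) \left(K - 150\right) = \left(-18 + K\right) \left(-150 + K\right) = \left(-150 + K\right) \left(-18 + K\right)$)
$F - H{\left(112 \right)} = \frac{105678994}{205930119} - \left(2700 + 112^{2} - 18816\right) = \frac{105678994}{205930119} - \left(2700 + 12544 - 18816\right) = \frac{105678994}{205930119} - -3572 = \frac{105678994}{205930119} + 3572 = \frac{735688064062}{205930119}$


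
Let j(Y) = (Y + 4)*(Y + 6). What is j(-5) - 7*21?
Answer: -148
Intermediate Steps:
j(Y) = (4 + Y)*(6 + Y)
j(-5) - 7*21 = (24 + (-5)² + 10*(-5)) - 7*21 = (24 + 25 - 50) - 147 = -1 - 147 = -148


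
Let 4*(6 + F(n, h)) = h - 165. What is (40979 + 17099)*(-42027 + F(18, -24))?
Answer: -4887873519/2 ≈ -2.4439e+9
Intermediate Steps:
F(n, h) = -189/4 + h/4 (F(n, h) = -6 + (h - 165)/4 = -6 + (-165 + h)/4 = -6 + (-165/4 + h/4) = -189/4 + h/4)
(40979 + 17099)*(-42027 + F(18, -24)) = (40979 + 17099)*(-42027 + (-189/4 + (1/4)*(-24))) = 58078*(-42027 + (-189/4 - 6)) = 58078*(-42027 - 213/4) = 58078*(-168321/4) = -4887873519/2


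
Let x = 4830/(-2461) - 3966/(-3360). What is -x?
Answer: 46873/59920 ≈ 0.78226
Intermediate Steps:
x = -46873/59920 (x = 4830*(-1/2461) - 3966*(-1/3360) = -210/107 + 661/560 = -46873/59920 ≈ -0.78226)
-x = -1*(-46873/59920) = 46873/59920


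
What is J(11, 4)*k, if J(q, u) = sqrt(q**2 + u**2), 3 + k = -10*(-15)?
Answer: 147*sqrt(137) ≈ 1720.6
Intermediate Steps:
k = 147 (k = -3 - 10*(-15) = -3 + 150 = 147)
J(11, 4)*k = sqrt(11**2 + 4**2)*147 = sqrt(121 + 16)*147 = sqrt(137)*147 = 147*sqrt(137)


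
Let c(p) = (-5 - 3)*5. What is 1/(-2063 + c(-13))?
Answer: -1/2103 ≈ -0.00047551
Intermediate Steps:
c(p) = -40 (c(p) = -8*5 = -40)
1/(-2063 + c(-13)) = 1/(-2063 - 40) = 1/(-2103) = -1/2103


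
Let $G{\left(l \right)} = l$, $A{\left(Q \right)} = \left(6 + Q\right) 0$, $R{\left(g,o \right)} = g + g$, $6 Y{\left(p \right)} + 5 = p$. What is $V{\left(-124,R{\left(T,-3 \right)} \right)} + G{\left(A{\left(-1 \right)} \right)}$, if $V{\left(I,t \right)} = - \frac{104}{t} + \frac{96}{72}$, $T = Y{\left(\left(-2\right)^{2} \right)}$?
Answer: $\frac{940}{3} \approx 313.33$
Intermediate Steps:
$Y{\left(p \right)} = - \frac{5}{6} + \frac{p}{6}$
$T = - \frac{1}{6}$ ($T = - \frac{5}{6} + \frac{\left(-2\right)^{2}}{6} = - \frac{5}{6} + \frac{1}{6} \cdot 4 = - \frac{5}{6} + \frac{2}{3} = - \frac{1}{6} \approx -0.16667$)
$R{\left(g,o \right)} = 2 g$
$A{\left(Q \right)} = 0$
$V{\left(I,t \right)} = \frac{4}{3} - \frac{104}{t}$ ($V{\left(I,t \right)} = - \frac{104}{t} + 96 \cdot \frac{1}{72} = - \frac{104}{t} + \frac{4}{3} = \frac{4}{3} - \frac{104}{t}$)
$V{\left(-124,R{\left(T,-3 \right)} \right)} + G{\left(A{\left(-1 \right)} \right)} = \left(\frac{4}{3} - \frac{104}{2 \left(- \frac{1}{6}\right)}\right) + 0 = \left(\frac{4}{3} - \frac{104}{- \frac{1}{3}}\right) + 0 = \left(\frac{4}{3} - -312\right) + 0 = \left(\frac{4}{3} + 312\right) + 0 = \frac{940}{3} + 0 = \frac{940}{3}$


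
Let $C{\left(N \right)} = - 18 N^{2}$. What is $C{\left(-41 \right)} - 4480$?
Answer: $-34738$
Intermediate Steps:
$C{\left(-41 \right)} - 4480 = - 18 \left(-41\right)^{2} - 4480 = \left(-18\right) 1681 - 4480 = -30258 - 4480 = -34738$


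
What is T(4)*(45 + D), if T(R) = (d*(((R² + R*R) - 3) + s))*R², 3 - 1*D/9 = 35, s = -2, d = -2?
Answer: 209952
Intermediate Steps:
D = -288 (D = 27 - 9*35 = 27 - 315 = -288)
T(R) = R²*(10 - 4*R²) (T(R) = (-2*(((R² + R*R) - 3) - 2))*R² = (-2*(((R² + R²) - 3) - 2))*R² = (-2*((2*R² - 3) - 2))*R² = (-2*((-3 + 2*R²) - 2))*R² = (-2*(-5 + 2*R²))*R² = (10 - 4*R²)*R² = R²*(10 - 4*R²))
T(4)*(45 + D) = (4²*(10 - 4*4²))*(45 - 288) = (16*(10 - 4*16))*(-243) = (16*(10 - 64))*(-243) = (16*(-54))*(-243) = -864*(-243) = 209952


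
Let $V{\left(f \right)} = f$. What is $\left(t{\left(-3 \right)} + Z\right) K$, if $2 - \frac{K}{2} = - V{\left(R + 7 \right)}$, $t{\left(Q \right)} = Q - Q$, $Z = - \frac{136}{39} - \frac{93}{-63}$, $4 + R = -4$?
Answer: $- \frac{366}{91} \approx -4.022$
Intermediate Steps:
$R = -8$ ($R = -4 - 4 = -8$)
$Z = - \frac{183}{91}$ ($Z = \left(-136\right) \frac{1}{39} - - \frac{31}{21} = - \frac{136}{39} + \frac{31}{21} = - \frac{183}{91} \approx -2.011$)
$t{\left(Q \right)} = 0$
$K = 2$ ($K = 4 - 2 \left(- (-8 + 7)\right) = 4 - 2 \left(\left(-1\right) \left(-1\right)\right) = 4 - 2 = 2$)
$\left(t{\left(-3 \right)} + Z\right) K = \left(0 - \frac{183}{91}\right) 2 = \left(- \frac{183}{91}\right) 2 = - \frac{366}{91}$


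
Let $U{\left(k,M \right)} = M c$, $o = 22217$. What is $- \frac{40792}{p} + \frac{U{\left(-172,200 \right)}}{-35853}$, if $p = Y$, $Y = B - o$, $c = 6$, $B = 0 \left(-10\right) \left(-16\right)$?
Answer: $\frac{478618392}{265515367} \approx 1.8026$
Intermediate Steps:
$B = 0$ ($B = 0 \left(-16\right) = 0$)
$Y = -22217$ ($Y = 0 - 22217 = -22217$)
$U{\left(k,M \right)} = 6 M$ ($U{\left(k,M \right)} = M 6 = 6 M$)
$p = -22217$
$- \frac{40792}{p} + \frac{U{\left(-172,200 \right)}}{-35853} = - \frac{40792}{-22217} + \frac{6 \cdot 200}{-35853} = \left(-40792\right) \left(- \frac{1}{22217}\right) + 1200 \left(- \frac{1}{35853}\right) = \frac{40792}{22217} - \frac{400}{11951} = \frac{478618392}{265515367}$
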